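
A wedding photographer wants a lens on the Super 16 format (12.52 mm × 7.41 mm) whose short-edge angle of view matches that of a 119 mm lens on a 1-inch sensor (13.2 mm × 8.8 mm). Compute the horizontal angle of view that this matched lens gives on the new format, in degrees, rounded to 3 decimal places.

Equal short-edge AOV ⇒ f₂ = f₁ · 7.41/8.8 = 119 × 0.84205 ≈ 100.2034 mm.
Horizontal AOV on the new format = 2·arctan(12.52 / (2 × 100.2034)) = 2·arctan(0.06247) ≈ 7.1496°.

7.150°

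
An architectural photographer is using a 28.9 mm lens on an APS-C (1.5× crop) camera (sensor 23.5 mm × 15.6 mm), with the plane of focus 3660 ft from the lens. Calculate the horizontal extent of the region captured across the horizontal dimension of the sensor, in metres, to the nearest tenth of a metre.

907.1 m

dₒ: 3660 ft × 304.8 mm/ft = 1115567.96 mm.
Similar triangles through the lens centre give W/dₒ = w/dᵢ; with 1/f = 1/dₒ + 1/dᵢ this gives W = w·(dₒ − f)/f.
W = 23.5 mm × (1.11557e+06 − 28.9) / 28.9 = 23.5 × 38599.9676 ≈ 907099.239 mm = 907.099 m.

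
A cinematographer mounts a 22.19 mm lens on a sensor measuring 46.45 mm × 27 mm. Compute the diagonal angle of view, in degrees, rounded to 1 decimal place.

100.9°

Sensor diagonal = √(46.45² + 27²) = √2886.6025 ≈ 53.7271 mm.
Angle of view α = 2·arctan(d/2f) with d = 53.7271 mm and f = 22.19 mm.
d/2f = 1.21062; arctan(1.21062) ≈ 50.4424°, so α ≈ 100.8848°.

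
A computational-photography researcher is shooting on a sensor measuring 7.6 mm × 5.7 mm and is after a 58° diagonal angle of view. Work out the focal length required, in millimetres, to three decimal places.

Sensor diagonal = √(7.6² + 5.7²) = √90.2500 ≈ 9.5000 mm.
From α = 2·arctan(d/2f) we get f = d / (2·tan(α/2)).
With d = 9.5000 mm and α/2 = 29°, tan(α/2) ≈ 0.55431, so f ≈ 9.5000 / 1.10862 ≈ 8.5692 mm.

8.569 mm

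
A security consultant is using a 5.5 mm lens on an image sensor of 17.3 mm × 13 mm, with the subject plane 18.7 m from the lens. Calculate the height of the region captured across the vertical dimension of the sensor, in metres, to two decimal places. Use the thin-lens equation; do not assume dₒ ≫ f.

44.19 m

dₒ: 18.7 m = 18700 mm.
Similar triangles through the lens centre give W/dₒ = h/dᵢ; with 1/f = 1/dₒ + 1/dᵢ this gives W = h·(dₒ − f)/f.
W = 13 mm × (18700 − 5.5) / 5.5 = 13 × 3399.0000 ≈ 44187.000 mm = 44.187 m.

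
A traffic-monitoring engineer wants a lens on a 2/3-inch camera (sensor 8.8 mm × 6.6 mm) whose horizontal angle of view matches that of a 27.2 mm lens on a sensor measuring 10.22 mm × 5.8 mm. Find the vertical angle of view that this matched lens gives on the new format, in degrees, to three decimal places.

Equal horizontal AOV ⇒ f₂ = f₁ · 8.8/10.22 = 27.2 × 0.86106 ≈ 23.4207 mm.
Vertical AOV on the new format = 2·arctan(6.6 / (2 × 23.4207)) = 2·arctan(0.14090) ≈ 16.0404°.

16.040°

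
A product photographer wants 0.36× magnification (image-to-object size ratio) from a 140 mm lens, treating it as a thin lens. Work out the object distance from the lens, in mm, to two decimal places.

With m = dᵢ/dₒ and 1/f = 1/dₒ + 1/dᵢ, substituting dᵢ = m·dₒ gives 1/f = (1 + 1/m)/dₒ, hence dₒ = f·(1 + 1/m).
dₒ = 140 × (1 + 1/0.36) = 140 × 3.77778 ≈ 528.889 mm.

528.89 mm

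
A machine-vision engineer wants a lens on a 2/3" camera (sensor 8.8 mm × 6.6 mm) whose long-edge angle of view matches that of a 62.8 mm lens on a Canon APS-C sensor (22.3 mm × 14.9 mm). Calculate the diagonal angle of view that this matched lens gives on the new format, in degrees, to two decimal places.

Equal long-edge AOV ⇒ f₂ = f₁ · 8.8/22.3 = 62.8 × 0.39462 ≈ 24.7821 mm.
Sensor diagonal = √(8.8² + 6.6²) = √121.0000 ≈ 11.0000 mm.
Diagonal AOV on the new format = 2·arctan(11.0000 / (2 × 24.7821)) = 2·arctan(0.22193) ≈ 25.0262°.

25.03°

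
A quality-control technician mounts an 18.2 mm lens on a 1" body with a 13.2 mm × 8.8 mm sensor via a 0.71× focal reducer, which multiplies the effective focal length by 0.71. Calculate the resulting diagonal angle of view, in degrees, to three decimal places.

63.088°

Effective focal length f = 18.2 × 0.71 = 12.922 mm.
Sensor diagonal = √(13.2² + 8.8²) = √251.6800 ≈ 15.8644 mm.
α = 2·arctan(15.864 / (2 × 12.922)) = 2·arctan(0.61385) ≈ 63.0876°.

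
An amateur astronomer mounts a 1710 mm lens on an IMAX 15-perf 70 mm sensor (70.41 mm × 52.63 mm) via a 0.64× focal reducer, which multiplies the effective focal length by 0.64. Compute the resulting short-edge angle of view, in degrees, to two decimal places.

Effective focal length f = 1710 × 0.64 = 1094.4 mm.
α = 2·arctan(52.63 / (2 × 1094.4)) = 2·arctan(0.02405) ≈ 2.7548°.

2.75°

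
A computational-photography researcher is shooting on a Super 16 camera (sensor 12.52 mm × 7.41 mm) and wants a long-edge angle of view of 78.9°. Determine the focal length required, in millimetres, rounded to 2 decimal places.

From α = 2·arctan(w/2f) we get f = w / (2·tan(α/2)).
With w = 12.52 mm and α/2 = 39.45°, tan(α/2) ≈ 0.82287, so f ≈ 12.52 / 1.64574 ≈ 7.6075 mm.

7.61 mm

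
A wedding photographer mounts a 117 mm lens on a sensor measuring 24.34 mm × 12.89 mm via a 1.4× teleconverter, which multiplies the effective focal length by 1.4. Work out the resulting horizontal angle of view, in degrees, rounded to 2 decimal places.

8.50°

Effective focal length f = 117 × 1.4 = 163.8 mm.
α = 2·arctan(24.34 / (2 × 163.8)) = 2·arctan(0.07430) ≈ 8.4983°.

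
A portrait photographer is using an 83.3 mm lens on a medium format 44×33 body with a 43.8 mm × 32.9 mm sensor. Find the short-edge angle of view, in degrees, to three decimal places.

Angle of view α = 2·arctan(h/2f) with h = 32.9 mm and f = 83.3 mm.
h/2f = 0.19748; arctan(0.19748) ≈ 11.1710°, so α ≈ 22.3420°.

22.342°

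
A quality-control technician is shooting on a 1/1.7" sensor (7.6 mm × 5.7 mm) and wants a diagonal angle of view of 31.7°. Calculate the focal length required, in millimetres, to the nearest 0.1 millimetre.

Sensor diagonal = √(7.6² + 5.7²) = √90.2500 ≈ 9.5000 mm.
From α = 2·arctan(d/2f) we get f = d / (2·tan(α/2)).
With d = 9.5000 mm and α/2 = 15.85°, tan(α/2) ≈ 0.28391, so f ≈ 9.5000 / 0.56783 ≈ 16.7304 mm.

16.7 mm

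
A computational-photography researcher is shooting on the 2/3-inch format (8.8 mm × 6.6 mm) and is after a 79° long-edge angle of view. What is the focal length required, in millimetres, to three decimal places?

From α = 2·arctan(w/2f) we get f = w / (2·tan(α/2)).
With w = 8.8 mm and α/2 = 39.5°, tan(α/2) ≈ 0.82434, so f ≈ 8.8 / 1.64867 ≈ 5.3376 mm.

5.338 mm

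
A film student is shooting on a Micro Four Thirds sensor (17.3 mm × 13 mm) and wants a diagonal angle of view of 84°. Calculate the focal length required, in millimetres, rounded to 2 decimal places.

Sensor diagonal = √(17.3² + 13²) = √468.2900 ≈ 21.6400 mm.
From α = 2·arctan(d/2f) we get f = d / (2·tan(α/2)).
With d = 21.6400 mm and α/2 = 42°, tan(α/2) ≈ 0.90040, so f ≈ 21.6400 / 1.80081 ≈ 12.0168 mm.

12.02 mm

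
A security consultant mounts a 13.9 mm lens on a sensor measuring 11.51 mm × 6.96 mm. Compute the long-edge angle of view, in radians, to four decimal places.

0.7851 rad

Angle of view α = 2·arctan(w/2f) with w = 11.51 mm and f = 13.9 mm.
w/2f = 0.41403; arctan(0.41403) ≈ 0.3925 rad, so α ≈ 0.7851 rad.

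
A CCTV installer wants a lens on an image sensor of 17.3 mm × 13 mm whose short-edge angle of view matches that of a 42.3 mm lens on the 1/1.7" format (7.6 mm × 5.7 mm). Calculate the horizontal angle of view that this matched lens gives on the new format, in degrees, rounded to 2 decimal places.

10.25°

Equal short-edge AOV ⇒ f₂ = f₁ · 13/5.7 = 42.3 × 2.28070 ≈ 96.4737 mm.
Horizontal AOV on the new format = 2·arctan(17.3 / (2 × 96.4737)) = 2·arctan(0.08966) ≈ 10.2471°.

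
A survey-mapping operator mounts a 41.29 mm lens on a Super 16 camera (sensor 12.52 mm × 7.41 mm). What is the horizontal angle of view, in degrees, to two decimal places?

17.24°

Angle of view α = 2·arctan(w/2f) with w = 12.52 mm and f = 41.29 mm.
w/2f = 0.15161; arctan(0.15161) ≈ 8.6210°, so α ≈ 17.2420°.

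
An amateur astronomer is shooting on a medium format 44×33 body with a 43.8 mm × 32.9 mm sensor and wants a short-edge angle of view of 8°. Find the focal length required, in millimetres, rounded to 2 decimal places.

235.25 mm

From α = 2·arctan(h/2f) we get f = h / (2·tan(α/2)).
With h = 32.9 mm and α/2 = 4°, tan(α/2) ≈ 0.06993, so f ≈ 32.9 / 0.13985 ≈ 235.2460 mm.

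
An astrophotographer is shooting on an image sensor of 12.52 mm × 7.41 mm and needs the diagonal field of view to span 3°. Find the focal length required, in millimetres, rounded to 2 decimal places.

277.79 mm

Sensor diagonal = √(12.52² + 7.41²) = √211.6585 ≈ 14.5485 mm.
From α = 2·arctan(d/2f) we get f = d / (2·tan(α/2)).
With d = 14.5485 mm and α/2 = 1.5°, tan(α/2) ≈ 0.02619, so f ≈ 14.5485 / 0.05237 ≈ 277.7922 mm.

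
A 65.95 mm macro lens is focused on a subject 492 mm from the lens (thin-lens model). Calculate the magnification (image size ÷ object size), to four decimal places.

Thin lens: 1/f = 1/dₒ + 1/dᵢ → 1/dᵢ = 1/65.95 − 1/492 = 0.0131305 mm⁻¹, so dᵢ ≈ 76.1587 mm.
Magnification m = dᵢ/dₒ = 76.1587/492 ≈ 0.15479.

0.1548×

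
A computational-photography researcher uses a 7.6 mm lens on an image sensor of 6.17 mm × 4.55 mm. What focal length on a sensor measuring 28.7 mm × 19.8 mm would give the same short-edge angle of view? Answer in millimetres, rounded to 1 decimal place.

33.1 mm

Equal angle of view means equal height/f ratio, so f₂ = f₁ · (height₂/height₁) = 7.6 × 19.8/4.55.
f₂ = 7.6 × 4.35165 ≈ 33.073 mm.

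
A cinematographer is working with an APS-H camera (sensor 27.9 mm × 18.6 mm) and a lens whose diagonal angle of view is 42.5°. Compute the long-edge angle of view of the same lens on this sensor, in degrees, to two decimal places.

Sensor diagonal = √(27.9² + 18.6²) = √1124.3700 ≈ 33.5316 mm.
From the diagonal AOV: f = 33.5316 / (2·tan(21.25°)) = 33.5316 / 0.77776 ≈ 43.1132 mm.
Long-edge AOV = 2·arctan(27.9 / (2 × 43.1132)) = 2·arctan(0.32357) ≈ 35.8597°.

35.86°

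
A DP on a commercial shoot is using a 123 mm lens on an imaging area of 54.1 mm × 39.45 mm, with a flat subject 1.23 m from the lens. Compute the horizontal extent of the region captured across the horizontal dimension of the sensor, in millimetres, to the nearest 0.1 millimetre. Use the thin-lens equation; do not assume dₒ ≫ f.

dₒ: 1.23 m = 1230 mm.
Similar triangles through the lens centre give W/dₒ = w/dᵢ; with 1/f = 1/dₒ + 1/dᵢ this gives W = w·(dₒ − f)/f.
W = 54.1 mm × (1230 − 123) / 123 = 54.1 × 9.0000 ≈ 486.900 mm.

486.9 mm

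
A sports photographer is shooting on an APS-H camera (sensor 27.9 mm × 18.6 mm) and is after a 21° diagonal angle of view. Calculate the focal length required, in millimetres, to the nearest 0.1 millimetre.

Sensor diagonal = √(27.9² + 18.6²) = √1124.3700 ≈ 33.5316 mm.
From α = 2·arctan(d/2f) we get f = d / (2·tan(α/2)).
With d = 33.5316 mm and α/2 = 10.5°, tan(α/2) ≈ 0.18534, so f ≈ 33.5316 / 0.37068 ≈ 90.4602 mm.

90.5 mm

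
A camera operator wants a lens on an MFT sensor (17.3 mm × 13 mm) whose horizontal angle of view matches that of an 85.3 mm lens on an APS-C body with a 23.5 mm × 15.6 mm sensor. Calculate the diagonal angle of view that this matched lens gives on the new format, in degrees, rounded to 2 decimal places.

Equal horizontal AOV ⇒ f₂ = f₁ · 17.3/23.5 = 85.3 × 0.73617 ≈ 62.7953 mm.
Sensor diagonal = √(17.3² + 13²) = √468.2900 ≈ 21.6400 mm.
Diagonal AOV on the new format = 2·arctan(21.6400 / (2 × 62.7953)) = 2·arctan(0.17231) ≈ 19.5528°.

19.55°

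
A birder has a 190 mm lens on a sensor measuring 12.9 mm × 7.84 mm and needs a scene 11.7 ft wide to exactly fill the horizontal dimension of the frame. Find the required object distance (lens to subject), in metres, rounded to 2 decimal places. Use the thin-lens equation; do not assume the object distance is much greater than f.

52.71 m

W: 11.7 ft × 304.8 mm/ft = 3566.16 mm.
Magnification m = w/W = dᵢ/dₒ; combined with 1/f = 1/dₒ + 1/dᵢ this gives dₒ = f·(1 + W/w).
dₒ = 190 mm × (1 + 3566.16/12.9) = 190 × 277.4465 ≈ 52714.836 mm = 52.7148 m.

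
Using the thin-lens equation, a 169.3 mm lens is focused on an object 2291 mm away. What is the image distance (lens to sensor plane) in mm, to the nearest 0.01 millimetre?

182.81 mm

1/dᵢ = 1/f − 1/dₒ = 1/169.3 − 1/2291 = 0.0054702 mm⁻¹.
dᵢ = 1/0.0054702 ≈ 182.8092 mm.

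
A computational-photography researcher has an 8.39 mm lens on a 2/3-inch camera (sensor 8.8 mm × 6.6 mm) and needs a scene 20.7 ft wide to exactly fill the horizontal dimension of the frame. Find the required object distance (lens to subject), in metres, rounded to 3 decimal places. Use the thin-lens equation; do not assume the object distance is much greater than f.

W: 20.7 ft × 304.8 mm/ft = 6309.36 mm.
Magnification m = w/W = dᵢ/dₒ; combined with 1/f = 1/dₒ + 1/dᵢ this gives dₒ = f·(1 + W/w).
dₒ = 8.39 mm × (1 + 6309.36/8.8) = 8.39 × 717.9727 ≈ 6023.791 mm = 6.02379 m.

6.024 m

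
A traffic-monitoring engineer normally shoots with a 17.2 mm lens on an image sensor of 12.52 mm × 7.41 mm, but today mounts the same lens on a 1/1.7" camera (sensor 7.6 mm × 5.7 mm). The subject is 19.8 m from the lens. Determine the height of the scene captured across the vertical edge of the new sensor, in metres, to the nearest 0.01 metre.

6.56 m

The focal length stays 17.2 mm; the relevant sensor dimension is now h = 5.7 mm. Object distance dₒ = 19.8 m = 19800 mm.
Thin-lens field height W = h·(dₒ − f)/f = 5.7 × (19800 − 17.2)/17.2 ≈ 6555.928 mm = 6.55593 m.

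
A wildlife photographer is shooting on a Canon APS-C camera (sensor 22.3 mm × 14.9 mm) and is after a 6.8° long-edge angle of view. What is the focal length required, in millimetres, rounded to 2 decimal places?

187.68 mm

From α = 2·arctan(w/2f) we get f = w / (2·tan(α/2)).
With w = 22.3 mm and α/2 = 3.4°, tan(α/2) ≈ 0.05941, so f ≈ 22.3 / 0.11882 ≈ 187.6759 mm.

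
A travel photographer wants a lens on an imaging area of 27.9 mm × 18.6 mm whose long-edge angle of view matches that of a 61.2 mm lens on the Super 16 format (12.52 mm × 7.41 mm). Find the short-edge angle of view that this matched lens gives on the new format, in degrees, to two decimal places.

7.80°

Equal long-edge AOV ⇒ f₂ = f₁ · 27.9/12.52 = 61.2 × 2.22843 ≈ 136.3802 mm.
Short-edge AOV on the new format = 2·arctan(18.6 / (2 × 136.3802)) = 2·arctan(0.06819) ≈ 7.8021°.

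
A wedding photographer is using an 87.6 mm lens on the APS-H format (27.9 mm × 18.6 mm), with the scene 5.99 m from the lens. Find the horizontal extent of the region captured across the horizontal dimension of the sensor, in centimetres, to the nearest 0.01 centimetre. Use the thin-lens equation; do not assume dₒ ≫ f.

187.99 cm

dₒ: 5.99 m = 5990 mm.
Similar triangles through the lens centre give W/dₒ = w/dᵢ; with 1/f = 1/dₒ + 1/dᵢ this gives W = w·(dₒ − f)/f.
W = 27.9 mm × (5990 − 87.6) / 87.6 = 27.9 × 67.3790 ≈ 1879.874 mm = 187.987 cm.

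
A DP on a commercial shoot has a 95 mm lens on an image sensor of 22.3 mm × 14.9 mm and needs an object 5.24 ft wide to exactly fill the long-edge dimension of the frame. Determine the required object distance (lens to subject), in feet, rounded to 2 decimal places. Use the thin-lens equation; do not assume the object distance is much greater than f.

22.63 ft

W: 5.24 ft × 304.8 mm/ft = 1597.15 mm.
Magnification m = w/W = dᵢ/dₒ; combined with 1/f = 1/dₒ + 1/dᵢ this gives dₒ = f·(1 + W/w).
dₒ = 95 mm × (1 + 1597.15/22.3) = 95 × 72.6212 ≈ 6899.011 mm = 6899.011/304.8 ft = 22.6345 ft.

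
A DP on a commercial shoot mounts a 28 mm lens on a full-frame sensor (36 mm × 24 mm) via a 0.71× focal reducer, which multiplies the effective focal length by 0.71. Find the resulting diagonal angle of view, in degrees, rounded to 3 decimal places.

Effective focal length f = 28 × 0.71 = 19.88 mm.
Sensor diagonal = √(36² + 24²) = √1872.0000 ≈ 43.2666 mm.
α = 2·arctan(43.267 / (2 × 19.88)) = 2·arctan(1.08819) ≈ 94.8369°.

94.837°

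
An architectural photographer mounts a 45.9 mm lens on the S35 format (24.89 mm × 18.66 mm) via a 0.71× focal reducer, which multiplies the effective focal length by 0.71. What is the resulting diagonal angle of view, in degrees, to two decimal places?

51.03°

Effective focal length f = 45.9 × 0.71 = 32.589 mm.
Sensor diagonal = √(24.89² + 18.66²) = √967.7077 ≈ 31.1080 mm.
α = 2·arctan(31.108 / (2 × 32.589)) = 2·arctan(0.47728) ≈ 51.0282°.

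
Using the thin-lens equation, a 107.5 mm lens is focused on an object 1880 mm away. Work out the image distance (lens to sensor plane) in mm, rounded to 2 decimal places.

1/dᵢ = 1/f − 1/dₒ = 1/107.5 − 1/1880 = 0.0087704 mm⁻¹.
dᵢ = 1/0.0087704 ≈ 114.0197 mm.

114.02 mm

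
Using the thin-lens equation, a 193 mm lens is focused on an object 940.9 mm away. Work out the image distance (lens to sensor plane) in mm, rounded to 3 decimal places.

1/dᵢ = 1/f − 1/dₒ = 1/193 − 1/940.9 = 0.0041185 mm⁻¹.
dᵢ = 1/0.0041185 ≈ 242.8048 mm.

242.805 mm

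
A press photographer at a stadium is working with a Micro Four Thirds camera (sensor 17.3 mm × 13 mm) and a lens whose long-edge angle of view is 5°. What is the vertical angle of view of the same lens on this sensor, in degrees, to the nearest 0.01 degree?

3.76°

From the long-edge AOV: f = 17.3 / (2·tan(2.5°)) = 17.3 / 0.08732 ≈ 198.1176 mm.
Vertical AOV = 2·arctan(13 / (2 × 198.1176)) = 2·arctan(0.03281) ≈ 3.7583°.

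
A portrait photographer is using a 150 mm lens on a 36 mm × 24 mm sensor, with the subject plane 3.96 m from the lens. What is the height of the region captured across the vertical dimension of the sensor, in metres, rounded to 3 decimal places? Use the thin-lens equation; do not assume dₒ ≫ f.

dₒ: 3.96 m = 3960 mm.
Similar triangles through the lens centre give W/dₒ = h/dᵢ; with 1/f = 1/dₒ + 1/dᵢ this gives W = h·(dₒ − f)/f.
W = 24 mm × (3960 − 150) / 150 = 24 × 25.4000 ≈ 609.600 mm = 0.6096 m.

0.610 m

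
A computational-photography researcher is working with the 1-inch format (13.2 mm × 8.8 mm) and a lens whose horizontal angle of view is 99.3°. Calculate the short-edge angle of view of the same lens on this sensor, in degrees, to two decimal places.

From the horizontal AOV: f = 13.2 / (2·tan(49.65°)) = 13.2 / 2.35415 ≈ 5.6071 mm.
Short-edge AOV = 2·arctan(8.8 / (2 × 5.6071)) = 2·arctan(0.78472) ≈ 76.2438°.

76.24°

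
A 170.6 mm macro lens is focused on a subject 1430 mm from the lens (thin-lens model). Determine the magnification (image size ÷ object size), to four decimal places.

0.1355×

Thin lens: 1/f = 1/dₒ + 1/dᵢ → 1/dᵢ = 1/170.6 − 1/1430 = 0.0051624 mm⁻¹, so dᵢ ≈ 193.7097 mm.
Magnification m = dᵢ/dₒ = 193.7097/1430 ≈ 0.13546.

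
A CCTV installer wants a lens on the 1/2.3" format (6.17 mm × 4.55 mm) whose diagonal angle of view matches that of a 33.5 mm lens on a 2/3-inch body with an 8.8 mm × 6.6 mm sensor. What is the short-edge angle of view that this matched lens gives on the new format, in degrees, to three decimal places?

Sensor diagonal = √(8.8² + 6.6²) = √121.0000 ≈ 11.0000 mm.
Sensor diagonal = √(6.17² + 4.55²) = √58.7714 ≈ 7.6663 mm.
Equal diagonal AOV ⇒ f₂ = f₁ · 7.6663/11.0000 = 33.5 × 0.69693 ≈ 23.3472 mm.
Short-edge AOV on the new format = 2·arctan(4.55 / (2 × 23.3472)) = 2·arctan(0.09744) ≈ 11.1309°.

11.131°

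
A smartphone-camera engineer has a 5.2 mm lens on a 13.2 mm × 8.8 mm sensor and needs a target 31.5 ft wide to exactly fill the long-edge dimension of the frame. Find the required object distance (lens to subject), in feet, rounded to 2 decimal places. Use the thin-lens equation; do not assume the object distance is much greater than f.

W: 31.5 ft × 304.8 mm/ft = 9601.20 mm.
Magnification m = w/W = dᵢ/dₒ; combined with 1/f = 1/dₒ + 1/dᵢ this gives dₒ = f·(1 + W/w).
dₒ = 5.2 mm × (1 + 9601.2/13.2) = 5.2 × 728.3636 ≈ 3787.491 mm = 3787.491/304.8 ft = 12.4262 ft.

12.43 ft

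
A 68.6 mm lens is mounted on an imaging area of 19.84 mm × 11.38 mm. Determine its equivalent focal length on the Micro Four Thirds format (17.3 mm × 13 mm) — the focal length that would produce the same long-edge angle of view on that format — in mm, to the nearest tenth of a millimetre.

Equal angle of view means equal width/f ratio, so f₂ = f₁ · (width₂/width₁) = 68.6 × 17.3/19.84.
f₂ = 68.6 × 0.87198 ≈ 59.818 mm.

59.8 mm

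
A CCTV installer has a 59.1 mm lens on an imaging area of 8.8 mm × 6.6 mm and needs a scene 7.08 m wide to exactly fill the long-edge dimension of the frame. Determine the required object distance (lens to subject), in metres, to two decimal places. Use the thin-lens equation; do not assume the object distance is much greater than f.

47.61 m

W: 7.08 m = 7080 mm.
Magnification m = w/W = dᵢ/dₒ; combined with 1/f = 1/dₒ + 1/dᵢ this gives dₒ = f·(1 + W/w).
dₒ = 59.1 mm × (1 + 7080/8.8) = 59.1 × 805.5455 ≈ 47607.736 mm = 47.6077 m.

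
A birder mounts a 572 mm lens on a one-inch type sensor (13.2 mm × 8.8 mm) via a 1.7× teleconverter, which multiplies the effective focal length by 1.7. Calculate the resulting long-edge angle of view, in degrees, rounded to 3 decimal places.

Effective focal length f = 572 × 1.7 = 972.4 mm.
α = 2·arctan(13.2 / (2 × 972.4)) = 2·arctan(0.00679) ≈ 0.7778°.

0.778°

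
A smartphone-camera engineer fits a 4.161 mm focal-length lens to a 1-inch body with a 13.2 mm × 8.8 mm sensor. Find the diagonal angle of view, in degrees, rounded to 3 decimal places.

Sensor diagonal = √(13.2² + 8.8²) = √251.6800 ≈ 15.8644 mm.
Angle of view α = 2·arctan(d/2f) with d = 15.8644 mm and f = 4.161 mm.
d/2f = 1.90632; arctan(1.90632) ≈ 62.3198°, so α ≈ 124.6397°.

124.640°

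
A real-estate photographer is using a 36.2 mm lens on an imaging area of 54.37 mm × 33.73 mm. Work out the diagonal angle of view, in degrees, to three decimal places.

82.937°

Sensor diagonal = √(54.37² + 33.73²) = √4093.8098 ≈ 63.9829 mm.
Angle of view α = 2·arctan(d/2f) with d = 63.9829 mm and f = 36.2 mm.
d/2f = 0.88374; arctan(0.88374) ≈ 41.4684°, so α ≈ 82.9367°.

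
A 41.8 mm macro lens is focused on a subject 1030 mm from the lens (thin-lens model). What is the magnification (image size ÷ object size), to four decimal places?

0.0423×

Thin lens: 1/f = 1/dₒ + 1/dᵢ → 1/dᵢ = 1/41.8 − 1/1030 = 0.0229526 mm⁻¹, so dᵢ ≈ 43.5681 mm.
Magnification m = dᵢ/dₒ = 43.5681/1030 ≈ 0.04230.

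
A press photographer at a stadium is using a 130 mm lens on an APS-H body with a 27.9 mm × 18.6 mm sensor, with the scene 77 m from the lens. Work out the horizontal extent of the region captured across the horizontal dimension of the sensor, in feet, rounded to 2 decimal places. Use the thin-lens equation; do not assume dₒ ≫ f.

dₒ: 77 m = 77000 mm.
Similar triangles through the lens centre give W/dₒ = w/dᵢ; with 1/f = 1/dₒ + 1/dᵢ this gives W = w·(dₒ − f)/f.
W = 27.9 mm × (77000 − 130) / 130 = 27.9 × 591.3077 ≈ 16497.485 mm = 16497.485/304.8 ft = 54.1256 ft.

54.13 ft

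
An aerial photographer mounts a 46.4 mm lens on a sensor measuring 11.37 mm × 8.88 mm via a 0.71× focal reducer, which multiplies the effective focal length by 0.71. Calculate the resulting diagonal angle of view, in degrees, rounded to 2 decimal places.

24.70°

Effective focal length f = 46.4 × 0.71 = 32.944 mm.
Sensor diagonal = √(11.37² + 8.88²) = √208.1313 ≈ 14.4268 mm.
α = 2·arctan(14.427 / (2 × 32.944)) = 2·arctan(0.21896) ≈ 24.7010°.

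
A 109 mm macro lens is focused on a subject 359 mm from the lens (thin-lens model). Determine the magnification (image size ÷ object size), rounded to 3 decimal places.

0.436×

Thin lens: 1/f = 1/dₒ + 1/dᵢ → 1/dᵢ = 1/109 − 1/359 = 0.0063888 mm⁻¹, so dᵢ ≈ 156.5240 mm.
Magnification m = dᵢ/dₒ = 156.5240/359 ≈ 0.43600.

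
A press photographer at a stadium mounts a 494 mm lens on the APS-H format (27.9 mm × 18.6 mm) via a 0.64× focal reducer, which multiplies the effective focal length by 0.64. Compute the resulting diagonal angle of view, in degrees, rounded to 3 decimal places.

Effective focal length f = 494 × 0.64 = 316.16 mm.
Sensor diagonal = √(27.9² + 18.6²) = √1124.3700 ≈ 33.5316 mm.
α = 2·arctan(33.532 / (2 × 316.16)) = 2·arctan(0.05303) ≈ 6.0710°.

6.071°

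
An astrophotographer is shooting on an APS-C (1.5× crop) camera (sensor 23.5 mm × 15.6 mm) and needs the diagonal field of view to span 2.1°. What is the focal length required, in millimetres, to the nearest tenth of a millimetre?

Sensor diagonal = √(23.5² + 15.6²) = √795.6100 ≈ 28.2066 mm.
From α = 2·arctan(d/2f) we get f = d / (2·tan(α/2)).
With d = 28.2066 mm and α/2 = 1.05°, tan(α/2) ≈ 0.01833, so f ≈ 28.2066 / 0.03666 ≈ 769.4933 mm.

769.5 mm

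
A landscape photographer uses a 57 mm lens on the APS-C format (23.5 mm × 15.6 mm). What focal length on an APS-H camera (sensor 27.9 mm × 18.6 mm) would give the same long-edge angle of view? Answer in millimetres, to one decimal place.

Equal angle of view means equal width/f ratio, so f₂ = f₁ · (width₂/width₁) = 57 × 27.9/23.5.
f₂ = 57 × 1.18723 ≈ 67.672 mm.

67.7 mm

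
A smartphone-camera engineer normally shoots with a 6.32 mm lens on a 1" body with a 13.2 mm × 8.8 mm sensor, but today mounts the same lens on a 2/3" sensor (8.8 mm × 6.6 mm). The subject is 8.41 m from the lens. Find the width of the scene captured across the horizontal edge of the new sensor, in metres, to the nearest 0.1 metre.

11.7 m

The focal length stays 6.32 mm; the relevant sensor dimension is now w = 8.8 mm. Object distance dₒ = 8.41 m = 8410 mm.
Thin-lens field width W = w·(dₒ − f)/f = 8.8 × (8410 − 6.32)/6.32 ≈ 11701.327 mm = 11.7013 m.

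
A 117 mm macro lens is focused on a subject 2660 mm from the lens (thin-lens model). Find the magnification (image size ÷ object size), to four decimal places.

0.0460×

Thin lens: 1/f = 1/dₒ + 1/dᵢ → 1/dᵢ = 1/117 − 1/2660 = 0.0081711 mm⁻¹, so dᵢ ≈ 122.3830 mm.
Magnification m = dᵢ/dₒ = 122.3830/2660 ≈ 0.04601.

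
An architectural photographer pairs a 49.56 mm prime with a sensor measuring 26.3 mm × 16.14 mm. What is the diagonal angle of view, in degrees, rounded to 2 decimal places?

34.58°

Sensor diagonal = √(26.3² + 16.14²) = √952.1896 ≈ 30.8576 mm.
Angle of view α = 2·arctan(d/2f) with d = 30.8576 mm and f = 49.56 mm.
d/2f = 0.31132; arctan(0.31132) ≈ 17.2922°, so α ≈ 34.5843°.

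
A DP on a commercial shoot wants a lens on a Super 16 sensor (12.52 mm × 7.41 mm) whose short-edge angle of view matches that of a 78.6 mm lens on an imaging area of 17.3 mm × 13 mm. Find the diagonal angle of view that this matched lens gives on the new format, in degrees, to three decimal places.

Equal short-edge AOV ⇒ f₂ = f₁ · 7.41/13 = 78.6 × 0.57000 ≈ 44.8020 mm.
Sensor diagonal = √(12.52² + 7.41²) = √211.6585 ≈ 14.5485 mm.
Diagonal AOV on the new format = 2·arctan(14.5485 / (2 × 44.8020)) = 2·arctan(0.16236) ≈ 18.4446°.

18.445°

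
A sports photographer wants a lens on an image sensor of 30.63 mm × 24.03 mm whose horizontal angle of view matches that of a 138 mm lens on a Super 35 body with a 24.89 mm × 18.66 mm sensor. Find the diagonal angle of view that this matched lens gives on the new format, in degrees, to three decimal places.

Equal horizontal AOV ⇒ f₂ = f₁ · 30.63/24.89 = 138 × 1.23061 ≈ 169.8248 mm.
Sensor diagonal = √(30.63² + 24.03²) = √1515.6378 ≈ 38.9312 mm.
Diagonal AOV on the new format = 2·arctan(38.9312 / (2 × 169.8248)) = 2·arctan(0.11462) ≈ 13.0776°.

13.078°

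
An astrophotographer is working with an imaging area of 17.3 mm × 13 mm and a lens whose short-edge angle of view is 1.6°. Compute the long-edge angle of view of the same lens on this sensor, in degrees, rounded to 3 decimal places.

From the short-edge AOV: f = 13 / (2·tan(0.8°)) = 13 / 0.02793 ≈ 465.4980 mm.
Long-edge AOV = 2·arctan(17.3 / (2 × 465.4980)) = 2·arctan(0.01858) ≈ 2.1291°.

2.129°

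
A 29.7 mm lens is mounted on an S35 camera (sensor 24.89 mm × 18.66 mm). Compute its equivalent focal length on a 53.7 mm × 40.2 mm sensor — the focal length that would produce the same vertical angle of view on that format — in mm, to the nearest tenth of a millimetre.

Equal angle of view means equal height/f ratio, so f₂ = f₁ · (height₂/height₁) = 29.7 × 40.2/18.66.
f₂ = 29.7 × 2.15434 ≈ 63.984 mm.

64.0 mm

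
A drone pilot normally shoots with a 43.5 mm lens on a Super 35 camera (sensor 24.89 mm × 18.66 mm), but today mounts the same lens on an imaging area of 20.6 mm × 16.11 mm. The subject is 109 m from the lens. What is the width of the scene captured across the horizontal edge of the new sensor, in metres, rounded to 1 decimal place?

The focal length stays 43.5 mm; the relevant sensor dimension is now w = 20.6 mm. Object distance dₒ = 109 m = 109000 mm.
Thin-lens field width W = w·(dₒ − f)/f = 20.6 × (109000 − 43.5)/43.5 ≈ 51597.791 mm = 51.5978 m.

51.6 m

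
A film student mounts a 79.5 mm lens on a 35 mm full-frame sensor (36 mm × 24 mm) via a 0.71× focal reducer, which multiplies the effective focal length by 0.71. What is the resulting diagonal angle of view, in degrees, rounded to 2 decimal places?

41.94°

Effective focal length f = 79.5 × 0.71 = 56.445 mm.
Sensor diagonal = √(36² + 24²) = √1872.0000 ≈ 43.2666 mm.
α = 2·arctan(43.267 / (2 × 56.445)) = 2·arctan(0.38326) ≈ 41.9400°.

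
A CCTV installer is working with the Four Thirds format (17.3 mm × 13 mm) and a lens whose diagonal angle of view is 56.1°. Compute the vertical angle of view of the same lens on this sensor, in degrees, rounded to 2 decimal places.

Sensor diagonal = √(17.3² + 13²) = √468.2900 ≈ 21.6400 mm.
From the diagonal AOV: f = 21.6400 / (2·tan(28.05°)) = 21.6400 / 1.06566 ≈ 20.3067 mm.
Vertical AOV = 2·arctan(13 / (2 × 20.3067)) = 2·arctan(0.32009) ≈ 35.4988°.

35.50°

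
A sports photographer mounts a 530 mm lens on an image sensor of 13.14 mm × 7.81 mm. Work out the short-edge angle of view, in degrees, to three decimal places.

0.844°

Angle of view α = 2·arctan(h/2f) with h = 7.81 mm and f = 530 mm.
h/2f = 0.00737; arctan(0.00737) ≈ 0.4221°, so α ≈ 0.8443°.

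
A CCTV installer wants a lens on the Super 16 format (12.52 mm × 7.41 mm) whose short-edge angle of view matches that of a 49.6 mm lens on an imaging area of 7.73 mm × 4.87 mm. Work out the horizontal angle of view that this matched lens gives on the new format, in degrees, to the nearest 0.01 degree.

9.48°

Equal short-edge AOV ⇒ f₂ = f₁ · 7.41/4.87 = 49.6 × 1.52156 ≈ 75.4694 mm.
Horizontal AOV on the new format = 2·arctan(12.52 / (2 × 75.4694)) = 2·arctan(0.08295) ≈ 9.4834°.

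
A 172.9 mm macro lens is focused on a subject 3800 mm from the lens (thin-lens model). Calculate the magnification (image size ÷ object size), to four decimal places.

0.0477×

Thin lens: 1/f = 1/dₒ + 1/dᵢ → 1/dᵢ = 1/172.9 − 1/3800 = 0.0055205 mm⁻¹, so dᵢ ≈ 181.1420 mm.
Magnification m = dᵢ/dₒ = 181.1420/3800 ≈ 0.04767.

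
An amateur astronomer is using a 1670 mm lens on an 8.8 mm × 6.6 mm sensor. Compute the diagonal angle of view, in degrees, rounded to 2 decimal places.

0.38°

Sensor diagonal = √(8.8² + 6.6²) = √121.0000 ≈ 11.0000 mm.
Angle of view α = 2·arctan(d/2f) with d = 11.0000 mm and f = 1670 mm.
d/2f = 0.00329; arctan(0.00329) ≈ 0.1887°, so α ≈ 0.3774°.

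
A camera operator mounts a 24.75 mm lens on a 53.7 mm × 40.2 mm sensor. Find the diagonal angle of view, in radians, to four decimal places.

Sensor diagonal = √(53.7² + 40.2²) = √4499.7300 ≈ 67.0800 mm.
Angle of view α = 2·arctan(d/2f) with d = 67.0800 mm and f = 24.75 mm.
d/2f = 1.35515; arctan(1.35515) ≈ 0.9351 rad, so α ≈ 1.8701 rad.

1.8701 rad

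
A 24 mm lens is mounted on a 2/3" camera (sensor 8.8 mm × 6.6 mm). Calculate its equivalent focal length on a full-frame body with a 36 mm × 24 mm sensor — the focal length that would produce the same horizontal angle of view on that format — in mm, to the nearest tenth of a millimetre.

98.2 mm

Equal angle of view means equal width/f ratio, so f₂ = f₁ · (width₂/width₁) = 24 × 36/8.8.
f₂ = 24 × 4.09091 ≈ 98.182 mm.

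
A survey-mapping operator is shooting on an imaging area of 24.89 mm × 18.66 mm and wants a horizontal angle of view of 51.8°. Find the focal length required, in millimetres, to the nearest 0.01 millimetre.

From α = 2·arctan(w/2f) we get f = w / (2·tan(α/2)).
With w = 24.89 mm and α/2 = 25.9°, tan(α/2) ≈ 0.48557, so f ≈ 24.89 / 0.97115 ≈ 25.6295 mm.

25.63 mm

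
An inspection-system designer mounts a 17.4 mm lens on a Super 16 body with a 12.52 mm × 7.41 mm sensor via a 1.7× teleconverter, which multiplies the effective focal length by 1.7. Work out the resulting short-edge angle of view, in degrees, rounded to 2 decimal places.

14.28°

Effective focal length f = 17.4 × 1.7 = 29.58 mm.
α = 2·arctan(7.41 / (2 × 29.58)) = 2·arctan(0.12525) ≈ 14.2786°.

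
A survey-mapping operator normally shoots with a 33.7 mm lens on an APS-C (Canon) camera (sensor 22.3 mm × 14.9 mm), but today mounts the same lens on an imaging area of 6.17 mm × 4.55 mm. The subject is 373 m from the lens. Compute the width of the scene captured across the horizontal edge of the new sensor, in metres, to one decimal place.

The focal length stays 33.7 mm; the relevant sensor dimension is now w = 6.17 mm. Object distance dₒ = 373 m = 373000 mm.
Thin-lens field width W = w·(dₒ − f)/f = 6.17 × (373000 − 33.7)/33.7 ≈ 68284.928 mm = 68.2849 m.

68.3 m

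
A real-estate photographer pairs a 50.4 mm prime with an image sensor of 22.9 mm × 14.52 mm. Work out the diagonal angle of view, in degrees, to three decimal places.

Sensor diagonal = √(22.9² + 14.52²) = √735.2404 ≈ 27.1153 mm.
Angle of view α = 2·arctan(d/2f) with d = 27.1153 mm and f = 50.4 mm.
d/2f = 0.26900; arctan(0.26900) ≈ 15.0562°, so α ≈ 30.1124°.

30.112°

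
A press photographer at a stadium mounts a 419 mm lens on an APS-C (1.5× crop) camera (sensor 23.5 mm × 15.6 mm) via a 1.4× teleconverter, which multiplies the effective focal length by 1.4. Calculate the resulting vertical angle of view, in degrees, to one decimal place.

1.5°

Effective focal length f = 419 × 1.4 = 586.6 mm.
α = 2·arctan(15.6 / (2 × 586.6)) = 2·arctan(0.01330) ≈ 1.5236°.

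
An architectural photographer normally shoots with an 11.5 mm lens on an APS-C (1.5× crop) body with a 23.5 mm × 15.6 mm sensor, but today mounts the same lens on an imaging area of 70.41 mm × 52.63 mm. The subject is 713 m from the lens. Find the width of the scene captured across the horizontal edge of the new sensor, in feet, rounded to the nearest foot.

14322 ft

The focal length stays 11.5 mm; the relevant sensor dimension is now w = 70.41 mm. Object distance dₒ = 713 m = 713000 mm.
Thin-lens field width W = w·(dₒ − f)/f = 70.41 × (713000 − 11.5)/11.5 ≈ 4365349.590 mm = 4365349.590/304.8 ft = 14322 ft.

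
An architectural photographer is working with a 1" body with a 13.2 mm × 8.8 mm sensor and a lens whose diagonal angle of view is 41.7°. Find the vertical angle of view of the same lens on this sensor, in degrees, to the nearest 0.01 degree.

23.86°

Sensor diagonal = √(13.2² + 8.8²) = √251.6800 ≈ 15.8644 mm.
From the diagonal AOV: f = 15.8644 / (2·tan(20.85°)) = 15.8644 / 0.76173 ≈ 20.8269 mm.
Vertical AOV = 2·arctan(8.8 / (2 × 20.8269)) = 2·arctan(0.21126) ≈ 23.8584°.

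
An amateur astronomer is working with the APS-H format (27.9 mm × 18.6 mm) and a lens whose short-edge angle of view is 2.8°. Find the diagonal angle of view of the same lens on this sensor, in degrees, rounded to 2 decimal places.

5.05°

From the short-edge AOV: f = 18.6 / (2·tan(1.4°)) = 18.6 / 0.04888 ≈ 380.5319 mm.
Sensor diagonal = √(27.9² + 18.6²) = √1124.3700 ≈ 33.5316 mm.
Diagonal AOV = 2·arctan(33.5316 / (2 × 380.5319)) = 2·arctan(0.04406) ≈ 5.0455°.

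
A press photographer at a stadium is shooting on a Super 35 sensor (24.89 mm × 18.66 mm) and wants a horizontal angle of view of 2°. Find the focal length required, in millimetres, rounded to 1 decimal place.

From α = 2·arctan(w/2f) we get f = w / (2·tan(α/2)).
With w = 24.89 mm and α/2 = 1°, tan(α/2) ≈ 0.01746, so f ≈ 24.89 / 0.03491 ≈ 712.9736 mm.

713.0 mm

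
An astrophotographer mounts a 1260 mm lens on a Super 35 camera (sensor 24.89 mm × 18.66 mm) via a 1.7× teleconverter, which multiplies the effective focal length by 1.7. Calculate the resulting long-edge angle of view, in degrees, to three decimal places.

0.666°

Effective focal length f = 1260 × 1.7 = 2142 mm.
α = 2·arctan(24.89 / (2 × 2142)) = 2·arctan(0.00581) ≈ 0.6658°.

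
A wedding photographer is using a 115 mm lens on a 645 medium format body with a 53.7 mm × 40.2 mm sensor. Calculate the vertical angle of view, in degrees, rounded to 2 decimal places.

19.83°

Angle of view α = 2·arctan(h/2f) with h = 40.2 mm and f = 115 mm.
h/2f = 0.17478; arctan(0.17478) ≈ 9.9142°, so α ≈ 19.8283°.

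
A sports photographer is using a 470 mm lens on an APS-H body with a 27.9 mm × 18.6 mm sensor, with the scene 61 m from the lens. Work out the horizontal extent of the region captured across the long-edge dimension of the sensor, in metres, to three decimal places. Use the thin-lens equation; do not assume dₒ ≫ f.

dₒ: 61 m = 61000 mm.
Similar triangles through the lens centre give W/dₒ = w/dᵢ; with 1/f = 1/dₒ + 1/dᵢ this gives W = w·(dₒ − f)/f.
W = 27.9 mm × (61000 − 470) / 470 = 27.9 × 128.7872 ≈ 3593.164 mm = 3.59316 m.

3.593 m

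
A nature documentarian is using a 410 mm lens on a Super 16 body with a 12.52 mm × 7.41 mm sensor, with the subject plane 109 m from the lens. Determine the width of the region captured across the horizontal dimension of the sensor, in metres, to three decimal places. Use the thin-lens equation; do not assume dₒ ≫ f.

3.316 m

dₒ: 109 m = 109000 mm.
Similar triangles through the lens centre give W/dₒ = w/dᵢ; with 1/f = 1/dₒ + 1/dᵢ this gives W = w·(dₒ − f)/f.
W = 12.52 mm × (109000 − 410) / 410 = 12.52 × 264.8537 ≈ 3315.968 mm = 3.31597 m.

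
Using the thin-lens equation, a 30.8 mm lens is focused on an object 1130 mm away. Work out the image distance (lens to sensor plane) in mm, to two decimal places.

31.66 mm

1/dᵢ = 1/f − 1/dₒ = 1/30.8 − 1/1130 = 0.0315826 mm⁻¹.
dᵢ = 1/0.0315826 ≈ 31.6630 mm.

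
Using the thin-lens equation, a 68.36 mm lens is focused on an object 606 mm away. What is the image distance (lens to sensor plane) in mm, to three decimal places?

77.052 mm

1/dᵢ = 1/f − 1/dₒ = 1/68.36 − 1/606 = 0.0129783 mm⁻¹.
dᵢ = 1/0.0129783 ≈ 77.0519 mm.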